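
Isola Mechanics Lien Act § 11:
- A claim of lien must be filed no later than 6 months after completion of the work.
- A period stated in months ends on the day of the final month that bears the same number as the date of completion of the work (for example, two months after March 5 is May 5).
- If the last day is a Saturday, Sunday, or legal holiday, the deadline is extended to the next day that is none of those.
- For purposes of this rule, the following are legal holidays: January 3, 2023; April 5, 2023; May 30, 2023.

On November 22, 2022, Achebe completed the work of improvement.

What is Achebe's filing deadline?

May 22, 2023

6 months after November 22, 2022 is May 22, 2023.
May 22, 2023 is a Monday and not a legal holiday, so no extension applies.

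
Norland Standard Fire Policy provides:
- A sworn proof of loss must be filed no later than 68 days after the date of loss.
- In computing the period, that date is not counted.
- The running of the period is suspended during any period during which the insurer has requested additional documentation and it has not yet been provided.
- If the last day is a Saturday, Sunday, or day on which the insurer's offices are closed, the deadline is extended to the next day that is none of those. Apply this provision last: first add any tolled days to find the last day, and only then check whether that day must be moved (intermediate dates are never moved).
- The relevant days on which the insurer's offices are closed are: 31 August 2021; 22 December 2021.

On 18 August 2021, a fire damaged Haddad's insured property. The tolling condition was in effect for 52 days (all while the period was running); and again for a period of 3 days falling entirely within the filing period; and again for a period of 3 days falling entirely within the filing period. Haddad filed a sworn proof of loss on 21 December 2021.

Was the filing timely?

Yes

68 days after 18 August 2021 is October 25, 2021.
Tolling adds 52 days: October 25, 2021 + 52 days = December 16, 2021.
Tolling adds 3 days: December 16, 2021 + 3 days = December 19, 2021.
Tolling adds 3 days: December 19, 2021 + 3 days = December 22, 2021.
December 22, 2021 is a listed holiday. The next qualifying day is December 23, 2021.
The deadline is December 23, 2021; the filing on December 21, 2021 is on or before that date.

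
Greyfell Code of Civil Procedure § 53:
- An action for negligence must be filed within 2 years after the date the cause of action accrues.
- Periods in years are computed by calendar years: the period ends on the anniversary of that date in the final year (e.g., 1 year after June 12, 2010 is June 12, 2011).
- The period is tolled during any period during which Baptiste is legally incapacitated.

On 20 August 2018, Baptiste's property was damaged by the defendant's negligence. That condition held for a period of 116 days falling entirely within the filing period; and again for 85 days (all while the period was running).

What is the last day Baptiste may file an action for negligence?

2 years after 20 August 2018 is August 20, 2020.
Tolling adds 116 days: August 20, 2020 + 116 days = December 14, 2020.
Tolling adds 85 days: December 14, 2020 + 85 days = March 9, 2021.

March 9, 2021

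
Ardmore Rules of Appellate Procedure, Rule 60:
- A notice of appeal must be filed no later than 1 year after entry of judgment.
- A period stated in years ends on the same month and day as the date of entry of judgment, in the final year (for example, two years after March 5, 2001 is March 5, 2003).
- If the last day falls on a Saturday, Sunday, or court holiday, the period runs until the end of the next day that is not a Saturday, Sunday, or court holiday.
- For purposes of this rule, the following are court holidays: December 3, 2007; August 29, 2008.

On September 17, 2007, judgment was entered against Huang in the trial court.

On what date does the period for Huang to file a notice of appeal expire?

1 year after September 17, 2007 is September 17, 2008.
September 17, 2008 is a Wednesday and not a court holiday, so no extension applies.

September 17, 2008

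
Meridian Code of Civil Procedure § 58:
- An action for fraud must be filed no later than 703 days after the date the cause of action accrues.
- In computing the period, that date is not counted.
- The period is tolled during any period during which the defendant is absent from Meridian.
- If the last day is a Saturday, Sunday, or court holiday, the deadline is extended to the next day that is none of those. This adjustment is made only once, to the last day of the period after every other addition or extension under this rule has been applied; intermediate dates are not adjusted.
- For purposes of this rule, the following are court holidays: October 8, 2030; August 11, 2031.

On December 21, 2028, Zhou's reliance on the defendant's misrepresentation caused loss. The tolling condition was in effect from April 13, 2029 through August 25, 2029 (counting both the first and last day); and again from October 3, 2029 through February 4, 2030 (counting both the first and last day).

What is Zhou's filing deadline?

August 12, 2031

703 days after December 21, 2028 is November 24, 2030.
From April 13, 2029 through August 25, 2029 inclusive is 135 days; tolling adds 135 days: November 24, 2030 + 135 days = April 8, 2031.
From October 3, 2029 through February 4, 2030 inclusive is 125 days; tolling adds 125 days: April 8, 2031 + 125 days = August 11, 2031.
August 11, 2031 is a listed holiday. The next qualifying day is August 12, 2031.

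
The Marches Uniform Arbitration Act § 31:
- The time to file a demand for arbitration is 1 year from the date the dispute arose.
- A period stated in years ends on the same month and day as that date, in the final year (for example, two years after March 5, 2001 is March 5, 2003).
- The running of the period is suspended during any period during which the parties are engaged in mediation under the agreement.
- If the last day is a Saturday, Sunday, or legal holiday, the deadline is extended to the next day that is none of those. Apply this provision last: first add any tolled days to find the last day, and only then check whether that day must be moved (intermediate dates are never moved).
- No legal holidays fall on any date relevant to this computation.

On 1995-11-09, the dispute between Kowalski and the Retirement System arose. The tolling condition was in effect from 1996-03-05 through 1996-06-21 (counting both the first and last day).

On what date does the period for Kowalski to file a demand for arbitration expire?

1 year after 1995-11-09 is November 9, 1996.
From March 5, 1996 through June 21, 1996 inclusive is 109 days; tolling adds 109 days: November 9, 1996 + 109 days = February 26, 1997.
February 26, 1997 is a Wednesday and not a legal holiday, so no extension applies.

February 26, 1997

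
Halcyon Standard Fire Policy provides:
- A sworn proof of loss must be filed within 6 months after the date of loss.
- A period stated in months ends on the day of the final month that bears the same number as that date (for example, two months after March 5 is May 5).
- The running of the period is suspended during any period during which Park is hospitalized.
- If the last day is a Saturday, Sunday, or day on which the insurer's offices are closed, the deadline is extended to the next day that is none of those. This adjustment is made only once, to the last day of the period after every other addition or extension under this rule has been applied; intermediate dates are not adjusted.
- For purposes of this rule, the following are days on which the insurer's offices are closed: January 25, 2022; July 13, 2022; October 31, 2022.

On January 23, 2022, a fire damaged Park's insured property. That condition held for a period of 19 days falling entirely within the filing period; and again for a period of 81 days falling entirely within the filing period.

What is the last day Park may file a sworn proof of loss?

November 1, 2022

6 months after January 23, 2022 is July 23, 2022.
Tolling adds 19 days: July 23, 2022 + 19 days = August 11, 2022.
Tolling adds 81 days: August 11, 2022 + 81 days = October 31, 2022.
October 31, 2022 is a listed holiday. The next qualifying day is November 1, 2022.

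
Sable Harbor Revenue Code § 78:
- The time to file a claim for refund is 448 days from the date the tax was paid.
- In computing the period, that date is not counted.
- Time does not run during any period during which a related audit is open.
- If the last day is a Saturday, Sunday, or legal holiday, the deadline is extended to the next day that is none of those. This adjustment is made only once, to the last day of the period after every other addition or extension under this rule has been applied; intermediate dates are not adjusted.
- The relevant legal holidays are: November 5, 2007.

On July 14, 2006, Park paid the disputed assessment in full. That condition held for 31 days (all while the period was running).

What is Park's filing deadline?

448 days after July 14, 2006 is October 5, 2007.
Tolling adds 31 days: October 5, 2007 + 31 days = November 5, 2007.
November 5, 2007 is a listed holiday. The next qualifying day is November 6, 2007.

November 6, 2007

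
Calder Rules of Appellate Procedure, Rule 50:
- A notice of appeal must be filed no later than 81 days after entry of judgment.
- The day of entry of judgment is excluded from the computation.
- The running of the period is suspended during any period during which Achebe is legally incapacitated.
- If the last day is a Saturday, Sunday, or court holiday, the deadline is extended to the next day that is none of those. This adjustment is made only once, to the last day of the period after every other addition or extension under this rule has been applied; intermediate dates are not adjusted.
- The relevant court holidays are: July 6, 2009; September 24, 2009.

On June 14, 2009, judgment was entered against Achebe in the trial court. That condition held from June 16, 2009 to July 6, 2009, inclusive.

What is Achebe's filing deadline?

81 days after June 14, 2009 is September 3, 2009.
From June 16, 2009 through July 6, 2009 inclusive is 21 days; tolling adds 21 days: September 3, 2009 + 21 days = September 24, 2009.
September 24, 2009 is a listed holiday. The next qualifying day is September 25, 2009.

September 25, 2009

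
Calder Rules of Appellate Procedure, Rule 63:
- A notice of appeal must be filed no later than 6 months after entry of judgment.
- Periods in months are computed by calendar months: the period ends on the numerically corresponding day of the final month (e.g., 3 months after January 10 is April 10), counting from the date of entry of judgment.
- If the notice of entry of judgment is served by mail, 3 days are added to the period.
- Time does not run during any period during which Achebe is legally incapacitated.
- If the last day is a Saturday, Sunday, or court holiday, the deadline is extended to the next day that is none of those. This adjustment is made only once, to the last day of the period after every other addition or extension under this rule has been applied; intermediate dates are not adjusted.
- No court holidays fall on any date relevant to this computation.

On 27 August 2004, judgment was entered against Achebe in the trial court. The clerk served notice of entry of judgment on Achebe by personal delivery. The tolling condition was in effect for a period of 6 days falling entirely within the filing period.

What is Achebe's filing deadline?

6 months after 27 August 2004 is February 27, 2005.
Service was not by mail, so no mail extension applies.
Tolling adds 6 days: February 27, 2005 + 6 days = March 5, 2005.
March 5, 2005 is Saturday; March 6, 2005 is Sunday. The next qualifying day is March 7, 2005.

March 7, 2005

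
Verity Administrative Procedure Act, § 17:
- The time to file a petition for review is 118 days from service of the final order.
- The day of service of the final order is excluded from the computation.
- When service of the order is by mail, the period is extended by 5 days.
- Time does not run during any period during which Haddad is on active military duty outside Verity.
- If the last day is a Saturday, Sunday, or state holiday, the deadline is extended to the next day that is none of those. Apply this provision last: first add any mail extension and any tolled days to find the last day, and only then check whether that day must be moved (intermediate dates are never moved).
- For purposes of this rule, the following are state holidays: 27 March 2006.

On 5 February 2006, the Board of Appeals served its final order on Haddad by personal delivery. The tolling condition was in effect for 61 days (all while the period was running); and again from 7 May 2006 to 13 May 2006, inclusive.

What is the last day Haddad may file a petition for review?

118 days after 5 February 2006 is June 3, 2006.
Service was not by mail, so no mail extension applies.
Tolling adds 61 days: June 3, 2006 + 61 days = August 3, 2006.
From May 7, 2006 through May 13, 2006 inclusive is 7 days; tolling adds 7 days: August 3, 2006 + 7 days = August 10, 2006.
August 10, 2006 is a Thursday and not a state holiday, so no extension applies.

August 10, 2006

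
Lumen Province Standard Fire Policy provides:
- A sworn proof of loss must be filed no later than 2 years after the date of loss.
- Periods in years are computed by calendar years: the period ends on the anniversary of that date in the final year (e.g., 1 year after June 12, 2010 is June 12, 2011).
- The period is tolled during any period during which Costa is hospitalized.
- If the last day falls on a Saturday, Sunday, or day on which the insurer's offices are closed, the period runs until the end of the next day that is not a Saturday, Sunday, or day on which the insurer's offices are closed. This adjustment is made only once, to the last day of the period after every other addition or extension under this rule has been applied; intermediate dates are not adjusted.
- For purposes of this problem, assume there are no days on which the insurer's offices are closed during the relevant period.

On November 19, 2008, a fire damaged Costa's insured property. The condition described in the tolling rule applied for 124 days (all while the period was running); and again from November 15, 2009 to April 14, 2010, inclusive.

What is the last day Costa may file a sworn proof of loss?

August 22, 2011

2 years after November 19, 2008 is November 19, 2010.
Tolling adds 124 days: November 19, 2010 + 124 days = March 23, 2011.
From November 15, 2009 through April 14, 2010 inclusive is 151 days; tolling adds 151 days: March 23, 2011 + 151 days = August 21, 2011.
August 21, 2011 is Sunday. The next qualifying day is August 22, 2011.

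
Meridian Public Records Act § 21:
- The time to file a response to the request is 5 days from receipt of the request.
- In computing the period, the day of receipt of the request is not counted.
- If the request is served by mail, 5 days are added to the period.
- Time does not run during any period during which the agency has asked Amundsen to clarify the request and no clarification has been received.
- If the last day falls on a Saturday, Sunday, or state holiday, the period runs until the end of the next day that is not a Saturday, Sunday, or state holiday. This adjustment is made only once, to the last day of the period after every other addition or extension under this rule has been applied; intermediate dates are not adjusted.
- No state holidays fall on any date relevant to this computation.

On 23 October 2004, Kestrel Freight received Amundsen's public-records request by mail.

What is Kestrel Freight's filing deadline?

November 2, 2004

5 days after 23 October 2004 is October 28, 2004.
Service was by mail, adding 5 days: October 28, 2004 + 5 days = November 2, 2004.
November 2, 2004 is a Tuesday and not a state holiday, so no extension applies.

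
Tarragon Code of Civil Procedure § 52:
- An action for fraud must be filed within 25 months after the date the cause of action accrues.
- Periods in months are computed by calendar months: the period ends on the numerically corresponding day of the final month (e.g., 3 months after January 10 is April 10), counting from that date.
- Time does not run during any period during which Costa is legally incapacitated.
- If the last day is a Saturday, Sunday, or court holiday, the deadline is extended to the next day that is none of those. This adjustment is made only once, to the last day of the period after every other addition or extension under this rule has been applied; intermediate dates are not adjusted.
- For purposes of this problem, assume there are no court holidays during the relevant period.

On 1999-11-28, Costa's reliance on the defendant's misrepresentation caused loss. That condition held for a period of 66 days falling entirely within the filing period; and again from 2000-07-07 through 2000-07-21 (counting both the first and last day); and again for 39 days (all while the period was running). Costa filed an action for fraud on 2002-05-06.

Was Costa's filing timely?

No

25 months after 1999-11-28 is December 28, 2001.
Tolling adds 66 days: December 28, 2001 + 66 days = March 4, 2002.
From July 7, 2000 through July 21, 2000 inclusive is 15 days; tolling adds 15 days: March 4, 2002 + 15 days = March 19, 2002.
Tolling adds 39 days: March 19, 2002 + 39 days = April 27, 2002.
April 27, 2002 is Saturday; April 28, 2002 is Sunday. The next qualifying day is April 29, 2002.
The deadline is April 29, 2002; the filing on May 6, 2002 is after that date.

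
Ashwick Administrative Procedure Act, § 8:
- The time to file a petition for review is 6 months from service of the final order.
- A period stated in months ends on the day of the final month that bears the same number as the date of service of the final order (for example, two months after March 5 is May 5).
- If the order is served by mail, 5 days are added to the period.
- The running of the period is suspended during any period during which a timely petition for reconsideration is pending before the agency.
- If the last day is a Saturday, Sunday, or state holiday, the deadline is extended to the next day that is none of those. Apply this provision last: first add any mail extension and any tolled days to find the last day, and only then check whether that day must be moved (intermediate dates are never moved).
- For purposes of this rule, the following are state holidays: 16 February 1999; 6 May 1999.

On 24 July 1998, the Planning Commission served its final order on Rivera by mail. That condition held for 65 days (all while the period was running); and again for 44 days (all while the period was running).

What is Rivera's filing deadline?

May 18, 1999

6 months after 24 July 1998 is January 24, 1999.
Service was by mail, adding 5 days: January 24, 1999 + 5 days = January 29, 1999.
Tolling adds 65 days: January 29, 1999 + 65 days = April 4, 1999.
Tolling adds 44 days: April 4, 1999 + 44 days = May 18, 1999.
May 18, 1999 is a Tuesday and not a state holiday, so no extension applies.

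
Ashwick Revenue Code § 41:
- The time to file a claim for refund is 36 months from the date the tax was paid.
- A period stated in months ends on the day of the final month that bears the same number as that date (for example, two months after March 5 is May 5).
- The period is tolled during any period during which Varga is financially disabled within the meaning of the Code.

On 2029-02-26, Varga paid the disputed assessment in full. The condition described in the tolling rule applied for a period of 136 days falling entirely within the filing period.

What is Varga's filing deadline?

July 11, 2032

36 months after 2029-02-26 is February 26, 2032.
Tolling adds 136 days: February 26, 2032 + 136 days = July 11, 2032.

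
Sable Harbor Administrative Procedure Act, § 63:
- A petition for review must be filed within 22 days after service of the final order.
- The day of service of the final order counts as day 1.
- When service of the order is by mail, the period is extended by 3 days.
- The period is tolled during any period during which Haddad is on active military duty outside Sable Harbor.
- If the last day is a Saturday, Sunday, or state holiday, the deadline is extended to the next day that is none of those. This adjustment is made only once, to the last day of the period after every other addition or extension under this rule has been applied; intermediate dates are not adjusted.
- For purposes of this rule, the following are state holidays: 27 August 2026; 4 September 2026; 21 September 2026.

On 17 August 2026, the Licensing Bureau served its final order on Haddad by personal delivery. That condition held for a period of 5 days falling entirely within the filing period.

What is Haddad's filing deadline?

September 14, 2026

Counting 17 August 2026 as day 1, day 22 is September 7, 2026.
Service was not by mail, so no mail extension applies.
Tolling adds 5 days: September 7, 2026 + 5 days = September 12, 2026.
September 12, 2026 is Saturday; September 13, 2026 is Sunday. The next qualifying day is September 14, 2026.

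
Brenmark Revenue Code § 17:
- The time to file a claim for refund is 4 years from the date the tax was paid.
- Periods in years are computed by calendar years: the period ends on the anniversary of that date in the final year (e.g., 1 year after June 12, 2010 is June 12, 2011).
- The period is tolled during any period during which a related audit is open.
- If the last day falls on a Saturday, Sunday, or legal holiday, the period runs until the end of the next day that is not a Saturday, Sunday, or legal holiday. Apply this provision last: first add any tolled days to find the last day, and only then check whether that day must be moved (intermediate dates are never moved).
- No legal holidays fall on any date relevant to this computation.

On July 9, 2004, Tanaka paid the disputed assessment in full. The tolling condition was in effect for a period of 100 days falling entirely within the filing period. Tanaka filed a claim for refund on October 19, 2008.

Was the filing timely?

No

4 years after July 9, 2004 is July 9, 2008.
Tolling adds 100 days: July 9, 2008 + 100 days = October 17, 2008.
October 17, 2008 is a Friday and not a legal holiday, so no extension applies.
The deadline is October 17, 2008; the filing on October 19, 2008 is after that date.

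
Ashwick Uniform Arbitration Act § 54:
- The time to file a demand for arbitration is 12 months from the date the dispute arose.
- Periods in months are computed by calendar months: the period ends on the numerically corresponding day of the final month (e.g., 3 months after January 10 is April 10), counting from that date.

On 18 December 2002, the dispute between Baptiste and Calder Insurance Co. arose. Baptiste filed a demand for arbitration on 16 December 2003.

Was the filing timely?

12 months after 18 December 2002 is December 18, 2003.
The deadline is December 18, 2003; the filing on December 16, 2003 is on or before that date.

Yes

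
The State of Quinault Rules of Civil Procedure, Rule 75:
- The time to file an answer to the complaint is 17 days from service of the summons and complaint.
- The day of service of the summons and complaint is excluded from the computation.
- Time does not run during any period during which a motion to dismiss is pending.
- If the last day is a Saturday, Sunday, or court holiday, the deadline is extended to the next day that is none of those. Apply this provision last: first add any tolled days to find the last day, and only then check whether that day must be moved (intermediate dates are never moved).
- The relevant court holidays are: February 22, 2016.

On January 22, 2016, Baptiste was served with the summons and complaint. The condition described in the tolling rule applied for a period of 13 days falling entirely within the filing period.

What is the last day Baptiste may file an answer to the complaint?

February 23, 2016

17 days after January 22, 2016 is February 8, 2016.
Tolling adds 13 days: February 8, 2016 + 13 days = February 21, 2016.
February 21, 2016 is Sunday; February 22, 2016 is a listed holiday. The next qualifying day is February 23, 2016.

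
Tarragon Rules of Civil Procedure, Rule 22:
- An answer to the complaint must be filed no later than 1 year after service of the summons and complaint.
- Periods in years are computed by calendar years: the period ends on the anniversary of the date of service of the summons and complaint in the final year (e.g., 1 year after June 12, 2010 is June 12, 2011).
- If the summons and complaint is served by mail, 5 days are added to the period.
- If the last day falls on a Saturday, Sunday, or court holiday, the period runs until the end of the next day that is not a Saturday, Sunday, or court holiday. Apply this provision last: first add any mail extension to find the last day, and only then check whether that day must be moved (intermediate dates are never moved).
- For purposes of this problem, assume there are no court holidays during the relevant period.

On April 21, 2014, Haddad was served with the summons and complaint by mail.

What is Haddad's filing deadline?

1 year after April 21, 2014 is April 21, 2015.
Service was by mail, adding 5 days: April 21, 2015 + 5 days = April 26, 2015.
April 26, 2015 is Sunday. The next qualifying day is April 27, 2015.

April 27, 2015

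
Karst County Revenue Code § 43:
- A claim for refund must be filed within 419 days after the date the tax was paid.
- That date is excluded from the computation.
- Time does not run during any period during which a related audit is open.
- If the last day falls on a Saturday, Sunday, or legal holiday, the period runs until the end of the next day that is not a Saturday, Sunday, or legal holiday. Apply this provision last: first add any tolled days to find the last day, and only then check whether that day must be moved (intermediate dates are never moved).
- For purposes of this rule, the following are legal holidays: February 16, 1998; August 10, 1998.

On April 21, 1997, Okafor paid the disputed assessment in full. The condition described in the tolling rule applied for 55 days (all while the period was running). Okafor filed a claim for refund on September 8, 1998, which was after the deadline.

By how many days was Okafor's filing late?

28 days

419 days after April 21, 1997 is June 14, 1998.
Tolling adds 55 days: June 14, 1998 + 55 days = August 8, 1998.
August 8, 1998 is Saturday; August 9, 1998 is Sunday; August 10, 1998 is a listed holiday. The next qualifying day is August 11, 1998.
The deadline is August 11, 1998; from August 11, 1998 to September 8, 1998 is 28 days.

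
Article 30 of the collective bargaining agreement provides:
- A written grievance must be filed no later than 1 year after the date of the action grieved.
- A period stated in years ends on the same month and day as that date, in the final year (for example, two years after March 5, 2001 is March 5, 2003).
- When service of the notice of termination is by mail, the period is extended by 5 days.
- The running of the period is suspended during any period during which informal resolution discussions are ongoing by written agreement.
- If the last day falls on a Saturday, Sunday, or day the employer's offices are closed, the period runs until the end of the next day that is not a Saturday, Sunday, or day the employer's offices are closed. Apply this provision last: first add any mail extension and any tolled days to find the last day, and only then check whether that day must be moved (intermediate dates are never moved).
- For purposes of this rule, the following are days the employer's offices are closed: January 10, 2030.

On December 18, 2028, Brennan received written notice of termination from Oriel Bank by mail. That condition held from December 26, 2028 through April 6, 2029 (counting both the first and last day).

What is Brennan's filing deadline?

April 4, 2030

1 year after December 18, 2028 is December 18, 2029.
Service was by mail, adding 5 days: December 18, 2029 + 5 days = December 23, 2029.
From December 26, 2028 through April 6, 2029 inclusive is 102 days; tolling adds 102 days: December 23, 2029 + 102 days = April 4, 2030.
April 4, 2030 is a Thursday and not a day the employer's offices are closed, so no extension applies.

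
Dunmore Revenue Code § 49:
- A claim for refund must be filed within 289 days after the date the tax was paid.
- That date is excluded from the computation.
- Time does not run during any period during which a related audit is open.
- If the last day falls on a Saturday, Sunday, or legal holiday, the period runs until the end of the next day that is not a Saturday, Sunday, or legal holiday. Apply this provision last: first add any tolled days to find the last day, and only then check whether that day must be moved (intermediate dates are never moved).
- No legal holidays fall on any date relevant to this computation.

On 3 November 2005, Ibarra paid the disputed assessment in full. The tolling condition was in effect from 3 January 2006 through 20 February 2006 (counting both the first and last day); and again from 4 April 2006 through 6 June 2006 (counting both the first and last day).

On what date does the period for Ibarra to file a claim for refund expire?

289 days after 3 November 2005 is August 19, 2006.
From January 3, 2006 through February 20, 2006 inclusive is 49 days; tolling adds 49 days: August 19, 2006 + 49 days = October 7, 2006.
From April 4, 2006 through June 6, 2006 inclusive is 64 days; tolling adds 64 days: October 7, 2006 + 64 days = December 10, 2006.
December 10, 2006 is Sunday. The next qualifying day is December 11, 2006.

December 11, 2006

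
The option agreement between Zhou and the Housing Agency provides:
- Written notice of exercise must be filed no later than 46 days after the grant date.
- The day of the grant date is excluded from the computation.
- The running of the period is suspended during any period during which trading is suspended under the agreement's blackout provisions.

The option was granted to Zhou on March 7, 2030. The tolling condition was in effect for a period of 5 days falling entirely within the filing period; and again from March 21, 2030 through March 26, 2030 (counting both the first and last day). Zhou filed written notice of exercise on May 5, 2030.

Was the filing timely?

46 days after March 7, 2030 is April 22, 2030.
Tolling adds 5 days: April 22, 2030 + 5 days = April 27, 2030.
From March 21, 2030 through March 26, 2030 inclusive is 6 days; tolling adds 6 days: April 27, 2030 + 6 days = May 3, 2030.
The deadline is May 3, 2030; the filing on May 5, 2030 is after that date.

No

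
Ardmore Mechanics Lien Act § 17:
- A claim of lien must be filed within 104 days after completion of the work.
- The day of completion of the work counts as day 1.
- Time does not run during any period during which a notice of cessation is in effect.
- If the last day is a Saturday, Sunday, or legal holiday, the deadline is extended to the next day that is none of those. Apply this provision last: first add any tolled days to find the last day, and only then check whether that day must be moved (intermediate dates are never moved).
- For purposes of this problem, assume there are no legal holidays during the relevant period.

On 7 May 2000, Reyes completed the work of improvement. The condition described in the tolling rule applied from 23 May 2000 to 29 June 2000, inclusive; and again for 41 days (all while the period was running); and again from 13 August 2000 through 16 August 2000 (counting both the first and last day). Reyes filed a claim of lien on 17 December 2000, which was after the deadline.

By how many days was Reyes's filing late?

38 days

Counting 7 May 2000 as day 1, day 104 is August 18, 2000.
From May 23, 2000 through June 29, 2000 inclusive is 38 days; tolling adds 38 days: August 18, 2000 + 38 days = September 25, 2000.
Tolling adds 41 days: September 25, 2000 + 41 days = November 5, 2000.
From August 13, 2000 through August 16, 2000 inclusive is 4 days; tolling adds 4 days: November 5, 2000 + 4 days = November 9, 2000.
November 9, 2000 is a Thursday and not a legal holiday, so no extension applies.
The deadline is November 9, 2000; from November 9, 2000 to December 17, 2000 is 38 days.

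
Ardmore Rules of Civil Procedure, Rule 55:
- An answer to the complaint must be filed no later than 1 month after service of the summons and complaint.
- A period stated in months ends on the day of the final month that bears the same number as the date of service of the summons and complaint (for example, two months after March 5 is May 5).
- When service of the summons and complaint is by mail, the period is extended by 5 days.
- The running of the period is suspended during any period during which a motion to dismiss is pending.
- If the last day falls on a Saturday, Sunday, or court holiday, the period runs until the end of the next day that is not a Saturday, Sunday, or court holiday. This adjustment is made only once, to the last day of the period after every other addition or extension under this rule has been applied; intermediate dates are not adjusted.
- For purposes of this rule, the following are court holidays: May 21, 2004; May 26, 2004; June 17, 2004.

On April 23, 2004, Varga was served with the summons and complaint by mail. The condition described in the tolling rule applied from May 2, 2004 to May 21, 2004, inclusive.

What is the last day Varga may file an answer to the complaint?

1 month after April 23, 2004 is May 23, 2004.
Service was by mail, adding 5 days: May 23, 2004 + 5 days = May 28, 2004.
From May 2, 2004 through May 21, 2004 inclusive is 20 days; tolling adds 20 days: May 28, 2004 + 20 days = June 17, 2004.
June 17, 2004 is a listed holiday. The next qualifying day is June 18, 2004.

June 18, 2004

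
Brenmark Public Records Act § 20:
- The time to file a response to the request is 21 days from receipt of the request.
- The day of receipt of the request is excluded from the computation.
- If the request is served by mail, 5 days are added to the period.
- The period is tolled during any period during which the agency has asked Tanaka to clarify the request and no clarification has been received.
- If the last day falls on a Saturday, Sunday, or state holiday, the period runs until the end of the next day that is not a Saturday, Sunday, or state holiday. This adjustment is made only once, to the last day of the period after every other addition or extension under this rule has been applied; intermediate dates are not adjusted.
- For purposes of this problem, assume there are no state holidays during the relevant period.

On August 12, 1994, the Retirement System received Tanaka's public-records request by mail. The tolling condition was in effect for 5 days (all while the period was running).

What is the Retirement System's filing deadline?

September 12, 1994

21 days after August 12, 1994 is September 2, 1994.
Service was by mail, adding 5 days: September 2, 1994 + 5 days = September 7, 1994.
Tolling adds 5 days: September 7, 1994 + 5 days = September 12, 1994.
September 12, 1994 is a Monday and not a state holiday, so no extension applies.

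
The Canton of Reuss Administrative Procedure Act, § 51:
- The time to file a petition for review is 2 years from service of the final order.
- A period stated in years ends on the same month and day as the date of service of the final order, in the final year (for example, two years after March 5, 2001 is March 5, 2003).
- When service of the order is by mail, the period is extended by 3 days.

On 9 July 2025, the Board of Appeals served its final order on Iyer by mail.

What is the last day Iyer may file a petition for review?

July 12, 2027

2 years after 9 July 2025 is July 9, 2027.
Service was by mail, adding 3 days: July 9, 2027 + 3 days = July 12, 2027.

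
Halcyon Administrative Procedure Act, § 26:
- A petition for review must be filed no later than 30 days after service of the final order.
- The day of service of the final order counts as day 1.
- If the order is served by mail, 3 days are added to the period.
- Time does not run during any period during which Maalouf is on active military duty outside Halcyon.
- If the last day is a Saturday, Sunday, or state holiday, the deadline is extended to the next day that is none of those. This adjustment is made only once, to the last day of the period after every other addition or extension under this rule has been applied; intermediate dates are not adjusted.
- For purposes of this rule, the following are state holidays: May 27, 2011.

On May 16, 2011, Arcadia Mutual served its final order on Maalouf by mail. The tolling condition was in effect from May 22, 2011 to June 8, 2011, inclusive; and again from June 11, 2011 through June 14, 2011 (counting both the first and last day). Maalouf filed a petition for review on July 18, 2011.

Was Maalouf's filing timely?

Counting May 16, 2011 as day 1, day 30 is June 14, 2011.
Service was by mail, adding 3 days: June 14, 2011 + 3 days = June 17, 2011.
From May 22, 2011 through June 8, 2011 inclusive is 18 days; tolling adds 18 days: June 17, 2011 + 18 days = July 5, 2011.
From June 11, 2011 through June 14, 2011 inclusive is 4 days; tolling adds 4 days: July 5, 2011 + 4 days = July 9, 2011.
July 9, 2011 is Saturday; July 10, 2011 is Sunday. The next qualifying day is July 11, 2011.
The deadline is July 11, 2011; the filing on July 18, 2011 is after that date.

No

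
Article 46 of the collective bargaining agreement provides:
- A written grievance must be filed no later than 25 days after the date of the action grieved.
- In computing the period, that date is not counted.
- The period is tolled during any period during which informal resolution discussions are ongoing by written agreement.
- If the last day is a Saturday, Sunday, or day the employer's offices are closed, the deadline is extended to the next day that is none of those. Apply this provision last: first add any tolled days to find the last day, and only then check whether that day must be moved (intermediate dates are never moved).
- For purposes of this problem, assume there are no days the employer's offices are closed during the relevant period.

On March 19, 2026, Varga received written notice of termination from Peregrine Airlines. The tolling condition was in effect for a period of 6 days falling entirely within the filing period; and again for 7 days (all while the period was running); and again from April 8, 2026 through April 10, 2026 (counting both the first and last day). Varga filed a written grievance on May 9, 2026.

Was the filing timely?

No

25 days after March 19, 2026 is April 13, 2026.
Tolling adds 6 days: April 13, 2026 + 6 days = April 19, 2026.
Tolling adds 7 days: April 19, 2026 + 7 days = April 26, 2026.
From April 8, 2026 through April 10, 2026 inclusive is 3 days; tolling adds 3 days: April 26, 2026 + 3 days = April 29, 2026.
April 29, 2026 is a Wednesday and not a day the employer's offices are closed, so no extension applies.
The deadline is April 29, 2026; the filing on May 9, 2026 is after that date.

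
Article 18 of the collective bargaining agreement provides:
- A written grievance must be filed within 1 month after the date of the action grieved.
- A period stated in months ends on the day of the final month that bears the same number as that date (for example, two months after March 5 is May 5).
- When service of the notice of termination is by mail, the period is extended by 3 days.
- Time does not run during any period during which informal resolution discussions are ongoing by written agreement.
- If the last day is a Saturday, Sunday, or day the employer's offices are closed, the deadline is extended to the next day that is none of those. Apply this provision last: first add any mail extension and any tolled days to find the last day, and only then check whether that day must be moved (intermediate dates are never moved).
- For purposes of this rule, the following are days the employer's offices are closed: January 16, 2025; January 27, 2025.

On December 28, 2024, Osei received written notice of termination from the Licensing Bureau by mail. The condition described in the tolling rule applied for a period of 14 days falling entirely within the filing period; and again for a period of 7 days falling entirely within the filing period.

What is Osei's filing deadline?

February 21, 2025

1 month after December 28, 2024 is January 28, 2025.
Service was by mail, adding 3 days: January 28, 2025 + 3 days = January 31, 2025.
Tolling adds 14 days: January 31, 2025 + 14 days = February 14, 2025.
Tolling adds 7 days: February 14, 2025 + 7 days = February 21, 2025.
February 21, 2025 is a Friday and not a day the employer's offices are closed, so no extension applies.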